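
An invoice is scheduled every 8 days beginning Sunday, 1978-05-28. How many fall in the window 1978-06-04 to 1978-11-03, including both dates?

Occurrences land 8·i days after 1978-05-28 for i = 0, 1, 2, …
1978-06-04 is 7 days after the start; 7 ÷ 8 = 0 remainder 7; since the remainder is 7, round up to i = 1. First occurrence in the window: #2 on 1978-06-05 (1×8 = 8 days in).
1978-11-03 is 159 days after the start; 159 ÷ 8 = 19 remainder 7. Last occurrence in the window: #20 on 1978-10-27.
Occurrences #2 through #20: 19 in total.

19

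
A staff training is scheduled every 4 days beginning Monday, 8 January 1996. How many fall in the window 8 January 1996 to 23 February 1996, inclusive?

12

Occurrences land 4·i days after 8 January 1996 for i = 0, 1, 2, …
The window opens on the start date, so the first occurrence inside is #1 on 8 January 1996.
23 February 1996 is 46 days after the start; 46 ÷ 4 = 11 remainder 2. Last occurrence in the window: #12 on 21 February 1996.
Occurrences #1 through #12: 12 in total.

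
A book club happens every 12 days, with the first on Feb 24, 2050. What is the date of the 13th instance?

The 13th occurrence is 12 intervals after the first: 12 × 12 = 144 days after Feb 24, 2050.
Feb has 28 days — 4 days to the end of Feb leaves 140.
Mar has 31 days (109 left).
Apr has 30 days (79 left).
May has 31 days (48 left).
Jun has 30 days (18 left).
18 days into Jul → Jul 18, 2050.

Jul 18, 2050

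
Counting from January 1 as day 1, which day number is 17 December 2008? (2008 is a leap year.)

352

Days in months before December: 31 + 29 + 31 + 30 + 31 + 30 + 31 + 31 + 30 + 31 + 30 = 335.
Plus 17 days into December → day 352.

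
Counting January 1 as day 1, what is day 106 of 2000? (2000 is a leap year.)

January has 31 days (106 − 31 = 75 remain).
February has 29 days (75 − 29 = 46 remain).
March has 31 days (46 − 31 = 15 remain).
15 into April → April 15.

15 April 2000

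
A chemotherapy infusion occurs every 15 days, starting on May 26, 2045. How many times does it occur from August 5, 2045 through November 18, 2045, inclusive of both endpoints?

Occurrences land 15·i days after May 26, 2045 for i = 0, 1, 2, …
August 5, 2045 is 71 days after the start; 71 ÷ 15 = 4 remainder 11; since the remainder is 11, round up to i = 5. First occurrence in the window: #6 on August 9, 2045 (5×15 = 75 days in).
November 18, 2045 is 176 days after the start; 176 ÷ 15 = 11 remainder 11. Last occurrence in the window: #12 on November 7, 2045.
Occurrences #6 through #12: 7 in total.

7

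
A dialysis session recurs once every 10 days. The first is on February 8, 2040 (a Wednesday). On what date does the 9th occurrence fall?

April 28, 2040

The 9th occurrence is 8 intervals after the first: 8 × 10 = 80 days after February 8, 2040.
February has 29 days — 21 days to the end of February leaves 59.
March has 31 days (28 left).
28 days into April → April 28, 2040.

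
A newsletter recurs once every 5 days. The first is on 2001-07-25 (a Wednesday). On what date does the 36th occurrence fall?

The 36th occurrence is 35 intervals after the first: 35 × 5 = 175 days after 2001-07-25.
July has 31 days — 6 days to the end of July leaves 169.
August has 31 days (138 left).
September has 30 days (108 left).
October has 31 days (77 left).
November has 30 days (47 left).
December has 31 days (16 left).
16 days into January → 2002-01-16.

2002-01-16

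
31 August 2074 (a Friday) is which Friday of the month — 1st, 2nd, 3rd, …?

5th

Day 31 falls in week ⌈31/7⌉ of the month.
Days 1–7 hold the 1st Friday, 8–14 the 2nd, 15–21 the 3rd, 22–28 the 4th, 29–31 the 5th.
31 is in the range for the 5th.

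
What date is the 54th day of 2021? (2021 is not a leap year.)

23 February 2021

January has 31 days (54 − 31 = 23 remain).
23 into February → February 23.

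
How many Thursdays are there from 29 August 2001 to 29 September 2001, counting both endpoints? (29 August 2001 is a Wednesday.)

29 August 2001 is a Wednesday; the first Thursday on or after it is 30 August 2001 (1 day later).
From 30 August 2001 to 29 September 2001: 1 + 29 = 30 days (rest of August, September).
30 ÷ 7 = 4 full weeks with remainder 2, so 4 more Thursdays after the first → 5.

5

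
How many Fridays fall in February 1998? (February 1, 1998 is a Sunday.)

February 1, 1998 is a Sunday; the first Friday on or after it is February 6, 1998 (5 days later).
From February 6, 1998 to February 28, 1998 is 28 − 6 = 22 days.
22 ÷ 7 = 3 full weeks with remainder 1, so 3 more Fridays after the first → 4.

4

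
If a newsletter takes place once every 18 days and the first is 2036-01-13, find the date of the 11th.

The 11th occurrence is 10 intervals after the first: 10 × 18 = 180 days after 2036-01-13.
January has 31 days — 18 days to the end of January leaves 162.
February has 29 days (133 left).
March has 31 days (102 left).
April has 30 days (72 left).
May has 31 days (41 left).
June has 30 days (11 left).
11 days into July → 2036-07-11.

2036-07-11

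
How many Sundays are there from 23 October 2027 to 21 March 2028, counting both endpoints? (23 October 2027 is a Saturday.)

22

23 October 2027 is a Saturday; the first Sunday on or after it is 24 October 2027 (1 day later).
From 24 October 2027 to 21 March 2028: 7 + 30 + 31 + 31 + 29 + 21 = 149 days (rest of October, November, December, January, February, March).
149 ÷ 7 = 21 full weeks with remainder 2, so 21 more Sundays after the first → 22.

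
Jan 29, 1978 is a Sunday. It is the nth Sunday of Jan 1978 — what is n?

Day 29 falls in week ⌈29/7⌉ of the month.
Days 1–7 hold the 1st Sunday, 8–14 the 2nd, 15–21 the 3rd, 22–28 the 4th, 29–31 the 5th.
29 is in the range for the 5th.

5th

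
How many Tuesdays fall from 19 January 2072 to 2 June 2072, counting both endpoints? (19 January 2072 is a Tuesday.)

19 January 2072 is a Tuesday; the first Tuesday on or after it is 19 January 2072.
From 19 January 2072 to 2 June 2072: 12 + 29 + 31 + 30 + 31 + 2 = 135 days (rest of January, February, March, April, May, June).
135 ÷ 7 = 19 full weeks with remainder 2, so 19 more Tuesdays after the first → 20.

20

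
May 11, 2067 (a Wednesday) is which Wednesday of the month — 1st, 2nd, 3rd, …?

2nd

Day 11 falls in week ⌈11/7⌉ of the month.
Days 1–7 hold the 1st Wednesday, 8–14 the 2nd, 15–21 the 3rd, 22–28 the 4th, 29–31 the 5th.
11 is in the range for the 2nd.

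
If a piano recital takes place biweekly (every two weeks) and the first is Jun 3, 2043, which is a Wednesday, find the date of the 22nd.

Mar 23, 2044

The 22nd occurrence is 21 intervals after the first: 21 × 14 = 294 days after Jun 3, 2043.
Jun has 30 days — 27 days to the end of Jun leaves 267.
Jul has 31 days (236 left).
Aug has 31 days (205 left).
Sep has 30 days (175 left).
Oct has 31 days (144 left).
Nov has 30 days (114 left).
Dec has 31 days (83 left).
Jan has 31 days (52 left).
Feb has 29 days (23 left).
23 days into Mar → Mar 23, 2044.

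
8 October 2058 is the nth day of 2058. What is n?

Days in months before October: 31 + 28 + 31 + 30 + 31 + 30 + 31 + 31 + 30 = 273.
Plus 8 days into October → day 281.

281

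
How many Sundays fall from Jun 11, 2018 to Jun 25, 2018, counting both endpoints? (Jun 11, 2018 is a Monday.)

2

Jun 11, 2018 is a Monday; the first Sunday on or after it is Jun 17, 2018 (6 days later).
From Jun 17, 2018 to Jun 25, 2018 is 25 − 17 = 8 days.
8 ÷ 7 = 1 full weeks with remainder 1, so 1 more Sundays after the first → 2.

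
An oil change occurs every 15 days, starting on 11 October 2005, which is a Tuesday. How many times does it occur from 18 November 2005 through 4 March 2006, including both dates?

7

Occurrences land 15·i days after 11 October 2005 for i = 0, 1, 2, …
18 November 2005 is 38 days after the start; 38 ÷ 15 = 2 remainder 8; since the remainder is 8, round up to i = 3. First occurrence in the window: #4 on 25 November 2005 (3×15 = 45 days in).
4 March 2006 is 144 days after the start; 144 ÷ 15 = 9 remainder 9. Last occurrence in the window: #10 on 23 February 2006.
Occurrences #4 through #10: 7 in total.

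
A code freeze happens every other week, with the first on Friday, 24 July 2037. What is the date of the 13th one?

8 January 2038

The 13th occurrence is 12 intervals after the first: 12 × 14 = 168 days after 24 July 2037.
July has 31 days — 7 days to the end of July leaves 161.
August has 31 days (130 left).
September has 30 days (100 left).
October has 31 days (69 left).
November has 30 days (39 left).
December has 31 days (8 left).
8 days into January → 8 January 2038.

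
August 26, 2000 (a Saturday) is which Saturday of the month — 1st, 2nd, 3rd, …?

4th

Day 26 falls in week ⌈26/7⌉ of the month.
Days 1–7 hold the 1st Saturday, 8–14 the 2nd, 15–21 the 3rd, 22–28 the 4th, 29–31 the 5th.
26 is in the range for the 4th.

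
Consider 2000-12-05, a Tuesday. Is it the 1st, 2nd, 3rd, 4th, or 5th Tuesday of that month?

Day 5 falls in week ⌈5/7⌉ of the month.
Days 1–7 hold the 1st Tuesday, 8–14 the 2nd, 15–21 the 3rd, 22–28 the 4th, 29–31 the 5th.
5 is in the range for the 1st.

1st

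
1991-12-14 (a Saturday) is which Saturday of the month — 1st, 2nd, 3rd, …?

Day 14 falls in week ⌈14/7⌉ of the month.
Days 1–7 hold the 1st Saturday, 8–14 the 2nd, 15–21 the 3rd, 22–28 the 4th, 29–31 the 5th.
14 is in the range for the 2nd.

2nd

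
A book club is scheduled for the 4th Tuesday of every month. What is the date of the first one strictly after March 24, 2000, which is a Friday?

March 2000 starts on a Wednesday; its first Tuesday is the 7th, so the 4th Tuesday is the 28th — March 28, 2000.
March 28, 2000 is after March 24, 2000, so that is the next one.

March 28, 2000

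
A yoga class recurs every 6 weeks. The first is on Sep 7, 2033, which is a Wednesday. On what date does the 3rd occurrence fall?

Nov 30, 2033

The 3rd occurrence is 2 intervals after the first: 2 × 42 = 84 days after Sep 7, 2033.
Sep has 30 days — 23 days to the end of Sep leaves 61.
Oct has 31 days (30 left).
30 days into Nov → Nov 30, 2033.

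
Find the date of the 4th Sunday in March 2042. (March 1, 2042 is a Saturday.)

2042-03-23

March 2042 begins on a Saturday, so the first Sunday is March 2 (1 day later).
The 4th Sunday is 3 weeks later: 2 + 21 = 23.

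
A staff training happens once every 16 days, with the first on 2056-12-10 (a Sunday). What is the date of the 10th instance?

2057-05-03

The 10th occurrence is 9 intervals after the first: 9 × 16 = 144 days after 2056-12-10.
December has 31 days — 21 days to the end of December leaves 123.
January has 31 days (92 left).
February has 28 days (64 left).
March has 31 days (33 left).
April has 30 days (3 left).
3 days into May → 2057-05-03.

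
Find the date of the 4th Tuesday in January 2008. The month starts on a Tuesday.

January 2008 begins on a Tuesday, so the first Tuesday is January 1.
The 4th Tuesday is 3 weeks later: 1 + 21 = 22.

22 January 2008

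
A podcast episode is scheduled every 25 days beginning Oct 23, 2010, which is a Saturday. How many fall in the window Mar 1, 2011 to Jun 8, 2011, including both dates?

4

Occurrences land 25·i days after Oct 23, 2010 for i = 0, 1, 2, …
Mar 1, 2011 is 129 days after the start; 129 ÷ 25 = 5 remainder 4; since the remainder is 4, round up to i = 6. First occurrence in the window: #7 on Mar 22, 2011 (6×25 = 150 days in).
Jun 8, 2011 is 228 days after the start; 228 ÷ 25 = 9 remainder 3. Last occurrence in the window: #10 on Jun 5, 2011.
Occurrences #7 through #10: 4 in total.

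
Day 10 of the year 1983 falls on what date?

10 into January → January 10.

1983-01-10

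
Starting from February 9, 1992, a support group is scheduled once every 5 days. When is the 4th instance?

The 4th occurrence is 3 intervals after the first: 3 × 5 = 15 days after February 9, 1992.
15 days later is February 24, 1992.

February 24, 1992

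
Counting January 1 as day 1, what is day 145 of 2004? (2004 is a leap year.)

May 24, 2004

Jan has 31 days (145 − 31 = 114 remain).
Feb has 29 days (114 − 29 = 85 remain).
Mar has 31 days (85 − 31 = 54 remain).
Apr has 30 days (54 − 30 = 24 remain).
24 into May → May 24.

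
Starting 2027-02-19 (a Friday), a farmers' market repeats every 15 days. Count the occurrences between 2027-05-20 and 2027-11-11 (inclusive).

Occurrences land 15·i days after 2027-02-19 for i = 0, 1, 2, …
2027-05-20 is 90 days after the start; 90 ÷ 15 = 6 remainder 0. First occurrence in the window: #7 on 2027-05-20 (6×15 = 90 days in).
2027-11-11 is 265 days after the start; 265 ÷ 15 = 17 remainder 10. Last occurrence in the window: #18 on 2027-11-01.
Occurrences #7 through #18: 12 in total.

12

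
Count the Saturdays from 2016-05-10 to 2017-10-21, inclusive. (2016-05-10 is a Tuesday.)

2016-05-10 is a Tuesday; the first Saturday on or after it is 2016-05-14 (4 days later).
From 2016-05-14 to 2017-10-21: 231 + 294 = 525 days (rest of 2016, to 2017-10-21 in 2017).
525 ÷ 7 = 75 full weeks with remainder 0, so 75 more Saturdays after the first → 76.

76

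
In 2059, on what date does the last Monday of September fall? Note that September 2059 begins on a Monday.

29 September 2059

September 2059 begins on a Monday, so the first Monday is September 1.
September 2059 has 30 days. Adding weeks: 1, 8, 15, 22, 29 — the last one ≤ 30 is the 29th.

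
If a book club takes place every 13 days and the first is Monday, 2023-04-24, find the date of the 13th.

2023-09-27

The 13th occurrence is 12 intervals after the first: 12 × 13 = 156 days after 2023-04-24.
April has 30 days — 6 days to the end of April leaves 150.
May has 31 days (119 left).
June has 30 days (89 left).
July has 31 days (58 left).
August has 31 days (27 left).
27 days into September → 2023-09-27.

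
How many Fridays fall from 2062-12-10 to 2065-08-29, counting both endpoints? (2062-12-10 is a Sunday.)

142

2062-12-10 is a Sunday; the first Friday on or after it is 2062-12-15 (5 days later).
From 2062-12-15 to 2065-08-29: 16 + 365 + 366 + 241 = 988 days (rest of 2062, 2063, 2064, to 2065-08-29 in 2065).
988 ÷ 7 = 141 full weeks with remainder 1, so 141 more Fridays after the first → 142.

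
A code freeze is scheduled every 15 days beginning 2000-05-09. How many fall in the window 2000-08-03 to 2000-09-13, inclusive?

Occurrences land 15·i days after 2000-05-09 for i = 0, 1, 2, …
2000-08-03 is 86 days after the start; 86 ÷ 15 = 5 remainder 11; since the remainder is 11, round up to i = 6. First occurrence in the window: #7 on 2000-08-07 (6×15 = 90 days in).
2000-09-13 is 127 days after the start; 127 ÷ 15 = 8 remainder 7. Last occurrence in the window: #9 on 2000-09-06.
Occurrences #7 through #9: 3 in total.

3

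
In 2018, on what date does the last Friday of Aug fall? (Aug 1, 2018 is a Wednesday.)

Aug 2018 begins on a Wednesday, so the first Friday is Aug 3 (2 days later).
Aug 2018 has 31 days. Adding weeks: 3, 10, 17, 24, 31 — the last one ≤ 31 is the 31st.

Aug 31, 2018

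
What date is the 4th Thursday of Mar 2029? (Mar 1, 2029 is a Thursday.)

Mar 22, 2029

Mar 2029 begins on a Thursday, so the first Thursday is Mar 1.
The 4th Thursday is 3 weeks later: 1 + 21 = 22.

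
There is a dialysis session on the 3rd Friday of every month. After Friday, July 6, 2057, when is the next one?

July 2057 starts on a Sunday; its first Friday is the 6th, so the 3rd Friday is the 20th — July 20, 2057.
July 20, 2057 is after July 6, 2057, so that is the next one.

July 20, 2057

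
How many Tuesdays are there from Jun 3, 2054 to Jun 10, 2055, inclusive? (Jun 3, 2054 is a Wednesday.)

Jun 3, 2054 is a Wednesday; the first Tuesday on or after it is Jun 9, 2054 (6 days later).
From Jun 9, 2054 to Jun 10, 2055: 205 + 161 = 366 days (rest of 2054, to Jun 10, 2055 in 2055).
366 ÷ 7 = 52 full weeks with remainder 2, so 52 more Tuesdays after the first → 53.

53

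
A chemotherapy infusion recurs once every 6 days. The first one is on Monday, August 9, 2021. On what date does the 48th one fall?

May 18, 2022

The 48th occurrence is 47 intervals after the first: 47 × 6 = 282 days after August 9, 2021.
August has 31 days — 22 days to the end of August leaves 260.
September has 30 days (230 left).
October has 31 days (199 left).
November has 30 days (169 left).
December has 31 days (138 left).
January has 31 days (107 left).
February has 28 days (79 left).
March has 31 days (48 left).
April has 30 days (18 left).
18 days into May → May 18, 2022.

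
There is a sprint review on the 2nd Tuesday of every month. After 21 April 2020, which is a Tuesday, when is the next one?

April 2020 starts on a Wednesday; its first Tuesday is the 7th, so the 2nd Tuesday is the 14th — 14 April 2020.
That is not after 21 April 2020, so look at May 2020.
May 2020 starts on a Friday; its first Tuesday is the 5th, so the 2nd Tuesday is the 12th — 12 May 2020.

12 May 2020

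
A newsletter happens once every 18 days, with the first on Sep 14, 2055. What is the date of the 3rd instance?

Oct 20, 2055

The 3rd occurrence is 2 intervals after the first: 2 × 18 = 36 days after Sep 14, 2055.
Sep has 30 days — 16 days to the end of Sep leaves 20.
20 days into Oct → Oct 20, 2055.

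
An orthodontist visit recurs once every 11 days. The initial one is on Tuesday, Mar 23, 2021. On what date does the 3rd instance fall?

Apr 14, 2021

The 3rd occurrence is 2 intervals after the first: 2 × 11 = 22 days after Mar 23, 2021.
Mar has 31 days — 8 days to the end of Mar leaves 14.
14 days into Apr → Apr 14, 2021.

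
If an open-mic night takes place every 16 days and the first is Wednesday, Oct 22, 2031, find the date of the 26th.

Nov 25, 2032

The 26th occurrence is 25 intervals after the first: 25 × 16 = 400 days after Oct 22, 2031.
Oct has 31 days — 9 days to the end of Oct leaves 391.
Nov has 30 days (361 left).
Dec has 31 days (330 left).
Jan has 31 days (299 left).
Feb has 29 days (270 left).
Mar has 31 days (239 left).
Apr has 30 days (209 left).
May has 31 days (178 left).
Jun has 30 days (148 left).
Jul has 31 days (117 left).
Aug has 31 days (86 left).
Sep has 30 days (56 left).
Oct has 31 days (25 left).
25 days into Nov → Nov 25, 2032.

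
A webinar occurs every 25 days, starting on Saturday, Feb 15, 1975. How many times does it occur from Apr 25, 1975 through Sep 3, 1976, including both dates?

Occurrences land 25·i days after Feb 15, 1975 for i = 0, 1, 2, …
Apr 25, 1975 is 69 days after the start; 69 ÷ 25 = 2 remainder 19; since the remainder is 19, round up to i = 3. First occurrence in the window: #4 on May 1, 1975 (3×25 = 75 days in).
Sep 3, 1976 is 566 days after the start; 566 ÷ 25 = 22 remainder 16. Last occurrence in the window: #23 on Aug 18, 1976.
Occurrences #4 through #23: 20 in total.

20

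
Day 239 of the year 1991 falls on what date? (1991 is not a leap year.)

January has 31 days (239 − 31 = 208 remain).
February has 28 days (208 − 28 = 180 remain).
March has 31 days (180 − 31 = 149 remain).
April has 30 days (149 − 30 = 119 remain).
May has 31 days (119 − 31 = 88 remain).
June has 30 days (88 − 30 = 58 remain).
July has 31 days (58 − 31 = 27 remain).
27 into August → August 27.

1991-08-27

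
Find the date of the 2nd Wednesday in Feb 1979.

Feb 14, 1979

The first Wednesday of Feb 1979 is Feb 7.
The 2nd Wednesday is 1 weeks later: 7 + 7 = 14.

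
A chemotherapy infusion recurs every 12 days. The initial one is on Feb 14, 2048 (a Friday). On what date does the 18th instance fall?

The 18th occurrence is 17 intervals after the first: 17 × 12 = 204 days after Feb 14, 2048.
Feb has 29 days — 15 days to the end of Feb leaves 189.
Mar has 31 days (158 left).
Apr has 30 days (128 left).
May has 31 days (97 left).
Jun has 30 days (67 left).
Jul has 31 days (36 left).
Aug has 31 days (5 left).
5 days into Sep → Sep 5, 2048.

Sep 5, 2048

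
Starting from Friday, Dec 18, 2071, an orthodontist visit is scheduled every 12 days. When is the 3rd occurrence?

Jan 11, 2072

The 3rd occurrence is 2 intervals after the first: 2 × 12 = 24 days after Dec 18, 2071.
Dec has 31 days — 13 days to the end of Dec leaves 11.
11 days into Jan → Jan 11, 2072.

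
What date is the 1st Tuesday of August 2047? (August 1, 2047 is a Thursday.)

August 6, 2047

August 2047 begins on a Thursday, so the first Tuesday is August 6 (5 days later).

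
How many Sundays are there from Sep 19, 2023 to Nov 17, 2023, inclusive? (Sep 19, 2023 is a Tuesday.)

Sep 19, 2023 is a Tuesday; the first Sunday on or after it is Sep 24, 2023 (5 days later).
From Sep 24, 2023 to Nov 17, 2023: 6 + 31 + 17 = 54 days (rest of Sep, Oct, Nov).
54 ÷ 7 = 7 full weeks with remainder 5, so 7 more Sundays after the first → 8.

8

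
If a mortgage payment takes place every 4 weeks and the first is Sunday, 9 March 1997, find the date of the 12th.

The 12th occurrence is 11 intervals after the first: 11 × 28 = 308 days after 9 March 1997.
March has 31 days — 22 days to the end of March leaves 286.
April has 30 days (256 left).
May has 31 days (225 left).
June has 30 days (195 left).
July has 31 days (164 left).
August has 31 days (133 left).
September has 30 days (103 left).
October has 31 days (72 left).
November has 30 days (42 left).
December has 31 days (11 left).
11 days into January → 11 January 1998.

11 January 1998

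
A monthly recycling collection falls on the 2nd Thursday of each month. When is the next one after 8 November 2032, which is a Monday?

November 2032 starts on a Monday; its first Thursday is the 4th, so the 2nd Thursday is the 11th — 11 November 2032.
11 November 2032 is after 8 November 2032, so that is the next one.

11 November 2032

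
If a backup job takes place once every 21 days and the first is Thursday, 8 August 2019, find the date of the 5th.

The 5th occurrence is 4 intervals after the first: 4 × 21 = 84 days after 8 August 2019.
August has 31 days — 23 days to the end of August leaves 61.
September has 30 days (31 left).
31 days into October → 31 October 2019.

31 October 2019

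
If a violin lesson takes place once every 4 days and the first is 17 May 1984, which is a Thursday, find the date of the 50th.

29 November 1984

The 50th occurrence is 49 intervals after the first: 49 × 4 = 196 days after 17 May 1984.
May has 31 days — 14 days to the end of May leaves 182.
June has 30 days (152 left).
July has 31 days (121 left).
August has 31 days (90 left).
September has 30 days (60 left).
October has 31 days (29 left).
29 days into November → 29 November 1984.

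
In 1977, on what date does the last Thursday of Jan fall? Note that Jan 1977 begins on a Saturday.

Jan 27, 1977

Jan 1977 begins on a Saturday, so the first Thursday is Jan 6 (5 days later).
Jan 1977 has 31 days. Adding weeks: 6, 13, 20, 27 — the last one ≤ 31 is the 27th.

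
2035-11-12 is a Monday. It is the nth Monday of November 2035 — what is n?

Day 12 falls in week ⌈12/7⌉ of the month.
Days 1–7 hold the 1st Monday, 8–14 the 2nd, 15–21 the 3rd, 22–28 the 4th, 29–31 the 5th.
12 is in the range for the 2nd.

2nd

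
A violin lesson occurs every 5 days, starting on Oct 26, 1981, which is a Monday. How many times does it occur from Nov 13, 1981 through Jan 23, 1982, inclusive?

Occurrences land 5·i days after Oct 26, 1981 for i = 0, 1, 2, …
Nov 13, 1981 is 18 days after the start; 18 ÷ 5 = 3 remainder 3; since the remainder is 3, round up to i = 4. First occurrence in the window: #5 on Nov 15, 1981 (4×5 = 20 days in).
Jan 23, 1982 is 89 days after the start; 89 ÷ 5 = 17 remainder 4. Last occurrence in the window: #18 on Jan 19, 1982.
Occurrences #5 through #18: 14 in total.

14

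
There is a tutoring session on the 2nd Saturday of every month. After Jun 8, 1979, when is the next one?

Jun 1979 starts on a Friday; its first Saturday is the 2nd, so the 2nd Saturday is the 9th — Jun 9, 1979.
Jun 9, 1979 is after Jun 8, 1979, so that is the next one.

Jun 9, 1979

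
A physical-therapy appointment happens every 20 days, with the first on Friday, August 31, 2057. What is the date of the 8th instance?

January 18, 2058

The 8th occurrence is 7 intervals after the first: 7 × 20 = 140 days after August 31, 2057.
August has 31 days — 0 days to the end of August leaves 140.
September has 30 days (110 left).
October has 31 days (79 left).
November has 30 days (49 left).
December has 31 days (18 left).
18 days into January → January 18, 2058.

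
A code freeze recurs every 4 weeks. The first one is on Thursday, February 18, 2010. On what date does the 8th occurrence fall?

The 8th occurrence is 7 intervals after the first: 7 × 28 = 196 days after February 18, 2010.
February has 28 days — 10 days to the end of February leaves 186.
March has 31 days (155 left).
April has 30 days (125 left).
May has 31 days (94 left).
June has 30 days (64 left).
July has 31 days (33 left).
August has 31 days (2 left).
2 days into September → September 2, 2010.

September 2, 2010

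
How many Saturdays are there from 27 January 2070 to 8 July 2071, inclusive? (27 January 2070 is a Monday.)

75

27 January 2070 is a Monday; the first Saturday on or after it is 1 February 2070 (5 days later).
From 1 February 2070 to 8 July 2071: 333 + 189 = 522 days (rest of 2070, to 8 July 2071 in 2071).
522 ÷ 7 = 74 full weeks with remainder 4, so 74 more Saturdays after the first → 75.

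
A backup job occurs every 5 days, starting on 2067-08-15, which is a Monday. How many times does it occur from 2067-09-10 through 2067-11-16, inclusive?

Occurrences land 5·i days after 2067-08-15 for i = 0, 1, 2, …
2067-09-10 is 26 days after the start; 26 ÷ 5 = 5 remainder 1; since the remainder is 1, round up to i = 6. First occurrence in the window: #7 on 2067-09-14 (6×5 = 30 days in).
2067-11-16 is 93 days after the start; 93 ÷ 5 = 18 remainder 3. Last occurrence in the window: #19 on 2067-11-13.
Occurrences #7 through #19: 13 in total.

13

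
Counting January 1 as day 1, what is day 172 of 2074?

2074-06-21

January has 31 days (172 − 31 = 141 remain).
February has 28 days (141 − 28 = 113 remain).
March has 31 days (113 − 31 = 82 remain).
April has 30 days (82 − 30 = 52 remain).
May has 31 days (52 − 31 = 21 remain).
21 into June → June 21.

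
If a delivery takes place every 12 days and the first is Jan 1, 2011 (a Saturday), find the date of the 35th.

Feb 13, 2012

The 35th occurrence is 34 intervals after the first: 34 × 12 = 408 days after Jan 1, 2011.
Jan has 31 days — 30 days to the end of Jan leaves 378.
Feb has 28 days (350 left).
Mar has 31 days (319 left).
Apr has 30 days (289 left).
May has 31 days (258 left).
Jun has 30 days (228 left).
Jul has 31 days (197 left).
Aug has 31 days (166 left).
Sep has 30 days (136 left).
Oct has 31 days (105 left).
Nov has 30 days (75 left).
Dec has 31 days (44 left).
Jan has 31 days (13 left).
13 days into Feb → Feb 13, 2012.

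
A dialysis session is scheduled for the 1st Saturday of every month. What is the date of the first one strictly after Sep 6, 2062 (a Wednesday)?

Oct 7, 2062

Sep 2062 starts on a Friday, so its 1st Saturday is Sep 2, 2062 (1 day in).
That is not after Sep 6, 2062, so look at Oct 2062.
Oct 2062 starts on a Sunday, so its 1st Saturday is Oct 7, 2062 (6 days in).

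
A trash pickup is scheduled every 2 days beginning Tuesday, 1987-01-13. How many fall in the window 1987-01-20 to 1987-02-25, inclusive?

Occurrences land 2·i days after 1987-01-13 for i = 0, 1, 2, …
1987-01-20 is 7 days after the start; 7 ÷ 2 = 3 remainder 1; since the remainder is 1, round up to i = 4. First occurrence in the window: #5 on 1987-01-21 (4×2 = 8 days in).
1987-02-25 is 43 days after the start; 43 ÷ 2 = 21 remainder 1. Last occurrence in the window: #22 on 1987-02-24.
Occurrences #5 through #22: 18 in total.

18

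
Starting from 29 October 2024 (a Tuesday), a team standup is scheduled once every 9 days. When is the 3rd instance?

16 November 2024

The 3rd occurrence is 2 intervals after the first: 2 × 9 = 18 days after 29 October 2024.
October has 31 days — 2 days to the end of October leaves 16.
16 days into November → 16 November 2024.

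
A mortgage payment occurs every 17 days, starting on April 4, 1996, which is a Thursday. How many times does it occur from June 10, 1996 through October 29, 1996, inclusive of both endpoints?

Occurrences land 17·i days after April 4, 1996 for i = 0, 1, 2, …
June 10, 1996 is 67 days after the start; 67 ÷ 17 = 3 remainder 16; since the remainder is 16, round up to i = 4. First occurrence in the window: #5 on June 11, 1996 (4×17 = 68 days in).
October 29, 1996 is 208 days after the start; 208 ÷ 17 = 12 remainder 4. Last occurrence in the window: #13 on October 25, 1996.
Occurrences #5 through #13: 9 in total.

9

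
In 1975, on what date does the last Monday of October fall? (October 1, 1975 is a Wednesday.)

October 1975 begins on a Wednesday, so the first Monday is October 6 (5 days later).
October 1975 has 31 days. Adding weeks: 6, 13, 20, 27 — the last one ≤ 31 is the 27th.

1975-10-27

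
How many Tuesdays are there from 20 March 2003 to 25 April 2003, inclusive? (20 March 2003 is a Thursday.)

5

20 March 2003 is a Thursday; the first Tuesday on or after it is 25 March 2003 (5 days later).
From 25 March 2003 to 25 April 2003: 6 + 25 = 31 days (rest of March, April).
31 ÷ 7 = 4 full weeks with remainder 3, so 4 more Tuesdays after the first → 5.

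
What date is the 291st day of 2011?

January has 31 days (291 − 31 = 260 remain).
February has 28 days (260 − 28 = 232 remain).
March has 31 days (232 − 31 = 201 remain).
April has 30 days (201 − 30 = 171 remain).
May has 31 days (171 − 31 = 140 remain).
June has 30 days (140 − 30 = 110 remain).
July has 31 days (110 − 31 = 79 remain).
August has 31 days (79 − 31 = 48 remain).
September has 30 days (48 − 30 = 18 remain).
18 into October → October 18.

2011-10-18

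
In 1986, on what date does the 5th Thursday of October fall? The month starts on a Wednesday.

October 30, 1986

October 1986 begins on a Wednesday, so the first Thursday is October 2 (1 day later).
The 5th Thursday is 4 weeks later: 2 + 28 = 30.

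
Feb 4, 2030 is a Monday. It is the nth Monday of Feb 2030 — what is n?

Day 4 falls in week ⌈4/7⌉ of the month.
Days 1–7 hold the 1st Monday, 8–14 the 2nd, 15–21 the 3rd, 22–28 the 4th, 29–31 the 5th.
4 is in the range for the 1st.

1st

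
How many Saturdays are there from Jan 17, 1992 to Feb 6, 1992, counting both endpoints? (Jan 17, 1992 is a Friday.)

Jan 17, 1992 is a Friday; the first Saturday on or after it is Jan 18, 1992 (1 day later).
From Jan 18, 1992 to Feb 6, 1992: 13 + 6 = 19 days (rest of Jan, Feb).
19 ÷ 7 = 2 full weeks with remainder 5, so 2 more Saturdays after the first → 3.

3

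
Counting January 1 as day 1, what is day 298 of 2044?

Jan has 31 days (298 − 31 = 267 remain).
Feb has 29 days (267 − 29 = 238 remain).
Mar has 31 days (238 − 31 = 207 remain).
Apr has 30 days (207 − 30 = 177 remain).
May has 31 days (177 − 31 = 146 remain).
Jun has 30 days (146 − 30 = 116 remain).
Jul has 31 days (116 − 31 = 85 remain).
Aug has 31 days (85 − 31 = 54 remain).
Sep has 30 days (54 − 30 = 24 remain).
24 into Oct → Oct 24.

Oct 24, 2044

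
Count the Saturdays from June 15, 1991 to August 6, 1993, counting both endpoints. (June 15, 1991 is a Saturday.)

112

June 15, 1991 is a Saturday; the first Saturday on or after it is June 15, 1991.
From June 15, 1991 to August 6, 1993: 199 + 366 + 218 = 783 days (rest of 1991, 1992, to August 6, 1993 in 1993).
783 ÷ 7 = 111 full weeks with remainder 6, so 111 more Saturdays after the first → 112.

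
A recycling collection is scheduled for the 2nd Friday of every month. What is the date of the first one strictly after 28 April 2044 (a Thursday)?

13 May 2044

April 2044 starts on a Friday; its first Friday is the 1st, so the 2nd Friday is the 8th — 8 April 2044.
That is not after 28 April 2044, so look at May 2044.
May 2044 starts on a Sunday; its first Friday is the 6th, so the 2nd Friday is the 13th — 13 May 2044.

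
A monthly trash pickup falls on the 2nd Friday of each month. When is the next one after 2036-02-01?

February 2036 starts on a Friday; its first Friday is the 1st, so the 2nd Friday is the 8th — 2036-02-08.
2036-02-08 is after 2036-02-01, so that is the next one.

2036-02-08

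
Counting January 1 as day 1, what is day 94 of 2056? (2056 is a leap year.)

3 April 2056

January has 31 days (94 − 31 = 63 remain).
February has 29 days (63 − 29 = 34 remain).
March has 31 days (34 − 31 = 3 remain).
3 into April → April 3.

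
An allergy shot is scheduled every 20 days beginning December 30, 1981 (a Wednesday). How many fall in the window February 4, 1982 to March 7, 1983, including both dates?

20

Occurrences land 20·i days after December 30, 1981 for i = 0, 1, 2, …
February 4, 1982 is 36 days after the start; 36 ÷ 20 = 1 remainder 16; since the remainder is 16, round up to i = 2. First occurrence in the window: #3 on February 8, 1982 (2×20 = 40 days in).
March 7, 1983 is 432 days after the start; 432 ÷ 20 = 21 remainder 12. Last occurrence in the window: #22 on February 23, 1983.
Occurrences #3 through #22: 20 in total.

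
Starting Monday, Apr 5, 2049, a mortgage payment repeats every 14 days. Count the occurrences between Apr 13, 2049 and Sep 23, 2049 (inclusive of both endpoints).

12

Occurrences land 14·i days after Apr 5, 2049 for i = 0, 1, 2, …
Apr 13, 2049 is 8 days after the start; 8 ÷ 14 = 0 remainder 8; since the remainder is 8, round up to i = 1. First occurrence in the window: #2 on Apr 19, 2049 (1×14 = 14 days in).
Sep 23, 2049 is 171 days after the start; 171 ÷ 14 = 12 remainder 3. Last occurrence in the window: #13 on Sep 20, 2049.
Occurrences #2 through #13: 12 in total.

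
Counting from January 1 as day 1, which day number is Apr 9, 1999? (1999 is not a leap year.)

99

Days in months before Apr: 31 + 28 + 31 = 90.
Plus 9 days into Apr → day 99.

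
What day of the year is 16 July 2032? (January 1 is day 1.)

Days in months before July: 31 + 29 + 31 + 30 + 31 + 30 = 182.
Plus 16 days into July → day 198.

198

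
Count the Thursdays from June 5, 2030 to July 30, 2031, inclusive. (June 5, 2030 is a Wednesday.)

June 5, 2030 is a Wednesday; the first Thursday on or after it is June 6, 2030 (1 day later).
From June 6, 2030 to July 30, 2031: 208 + 211 = 419 days (rest of 2030, to July 30, 2031 in 2031).
419 ÷ 7 = 59 full weeks with remainder 6, so 59 more Thursdays after the first → 60.

60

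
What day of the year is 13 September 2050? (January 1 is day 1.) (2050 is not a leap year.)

Days in months before September: 31 + 28 + 31 + 30 + 31 + 30 + 31 + 31 = 243.
Plus 13 days into September → day 256.

256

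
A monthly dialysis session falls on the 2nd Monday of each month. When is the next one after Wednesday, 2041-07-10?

2041-08-12

July 2041 starts on a Monday; its first Monday is the 1st, so the 2nd Monday is the 8th — 2041-07-08.
That is not after 2041-07-10, so look at August 2041.
August 2041 starts on a Thursday; its first Monday is the 5th, so the 2nd Monday is the 12th — 2041-08-12.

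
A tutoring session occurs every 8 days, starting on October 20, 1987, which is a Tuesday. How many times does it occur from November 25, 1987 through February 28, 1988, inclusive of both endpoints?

12

Occurrences land 8·i days after October 20, 1987 for i = 0, 1, 2, …
November 25, 1987 is 36 days after the start; 36 ÷ 8 = 4 remainder 4; since the remainder is 4, round up to i = 5. First occurrence in the window: #6 on November 29, 1987 (5×8 = 40 days in).
February 28, 1988 is 131 days after the start; 131 ÷ 8 = 16 remainder 3. Last occurrence in the window: #17 on February 25, 1988.
Occurrences #6 through #17: 12 in total.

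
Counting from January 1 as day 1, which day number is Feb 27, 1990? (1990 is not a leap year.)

Days in months before Feb: 31 = 31.
Plus 27 days into Feb → day 58.

58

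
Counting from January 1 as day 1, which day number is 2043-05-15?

Days in months before May: 31 + 28 + 31 + 30 = 120.
Plus 15 days into May → day 135.

135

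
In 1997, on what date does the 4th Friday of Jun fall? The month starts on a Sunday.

Jun 27, 1997

Jun 1997 begins on a Sunday, so the first Friday is Jun 6 (5 days later).
The 4th Friday is 3 weeks later: 6 + 21 = 27.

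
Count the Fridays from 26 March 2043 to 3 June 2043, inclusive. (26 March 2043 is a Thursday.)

26 March 2043 is a Thursday; the first Friday on or after it is 27 March 2043 (1 day later).
From 27 March 2043 to 3 June 2043: 4 + 30 + 31 + 3 = 68 days (rest of March, April, May, June).
68 ÷ 7 = 9 full weeks with remainder 5, so 9 more Fridays after the first → 10.

10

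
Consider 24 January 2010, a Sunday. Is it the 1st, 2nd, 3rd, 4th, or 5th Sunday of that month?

4th

Day 24 falls in week ⌈24/7⌉ of the month.
Days 1–7 hold the 1st Sunday, 8–14 the 2nd, 15–21 the 3rd, 22–28 the 4th, 29–31 the 5th.
24 is in the range for the 4th.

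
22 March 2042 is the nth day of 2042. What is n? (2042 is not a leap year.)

81

Days in months before March: 31 + 28 = 59.
Plus 22 days into March → day 81.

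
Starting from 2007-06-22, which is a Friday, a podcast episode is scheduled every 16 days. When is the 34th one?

The 34th occurrence is 33 intervals after the first: 33 × 16 = 528 days after 2007-06-22.
June has 30 days — 8 days to the end of June leaves 520.
From end of June to end of 2007 is 184 days (336 left).
January has 31 days (305 left).
February has 29 days (276 left).
March has 31 days (245 left).
April has 30 days (215 left).
May has 31 days (184 left).
June has 30 days (154 left).
July has 31 days (123 left).
August has 31 days (92 left).
September has 30 days (62 left).
October has 31 days (31 left).
November has 30 days (1 left).
1 day into December → 2008-12-01.

2008-12-01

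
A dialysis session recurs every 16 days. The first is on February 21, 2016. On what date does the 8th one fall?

The 8th occurrence is 7 intervals after the first: 7 × 16 = 112 days after February 21, 2016.
February has 29 days — 8 days to the end of February leaves 104.
March has 31 days (73 left).
April has 30 days (43 left).
May has 31 days (12 left).
12 days into June → June 12, 2016.

June 12, 2016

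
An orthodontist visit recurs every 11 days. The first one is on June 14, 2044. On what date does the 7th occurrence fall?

The 7th occurrence is 6 intervals after the first: 6 × 11 = 66 days after June 14, 2044.
June has 30 days — 16 days to the end of June leaves 50.
July has 31 days (19 left).
19 days into August → August 19, 2044.

August 19, 2044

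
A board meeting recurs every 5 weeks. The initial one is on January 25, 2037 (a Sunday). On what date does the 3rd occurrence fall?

The 3rd occurrence is 2 intervals after the first: 2 × 35 = 70 days after January 25, 2037.
January has 31 days — 6 days to the end of January leaves 64.
February has 28 days (36 left).
March has 31 days (5 left).
5 days into April → April 5, 2037.

April 5, 2037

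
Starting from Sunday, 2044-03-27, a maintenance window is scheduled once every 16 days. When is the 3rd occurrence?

The 3rd occurrence is 2 intervals after the first: 2 × 16 = 32 days after 2044-03-27.
March has 31 days — 4 days to the end of March leaves 28.
28 days into April → 2044-04-28.

2044-04-28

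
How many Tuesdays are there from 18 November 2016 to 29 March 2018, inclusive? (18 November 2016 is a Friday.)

71

18 November 2016 is a Friday; the first Tuesday on or after it is 22 November 2016 (4 days later).
From 22 November 2016 to 29 March 2018: 39 + 365 + 88 = 492 days (rest of 2016, 2017, to 29 March 2018 in 2018).
492 ÷ 7 = 70 full weeks with remainder 2, so 70 more Tuesdays after the first → 71.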